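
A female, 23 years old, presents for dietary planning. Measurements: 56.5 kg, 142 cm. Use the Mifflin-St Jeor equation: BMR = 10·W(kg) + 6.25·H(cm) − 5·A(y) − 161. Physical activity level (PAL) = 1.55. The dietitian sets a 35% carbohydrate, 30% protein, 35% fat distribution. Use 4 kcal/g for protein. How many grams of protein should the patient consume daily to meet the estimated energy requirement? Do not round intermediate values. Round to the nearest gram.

Mifflin-St Jeor (female): BMR = 10(56.5) + 6.25(142) − 5(23) − 161 = 565 + 887.5 − 115 − 161 = 1176.5 kcal/day.
TEE = 1176.5 × 1.55 = 1823.575 kcal/day.
Protein energy = 30% × 1823.575 = 547.0725 kcal.
Protein = 547.0725 ÷ 4 kcal/g = 136.7681 g.

137 g/day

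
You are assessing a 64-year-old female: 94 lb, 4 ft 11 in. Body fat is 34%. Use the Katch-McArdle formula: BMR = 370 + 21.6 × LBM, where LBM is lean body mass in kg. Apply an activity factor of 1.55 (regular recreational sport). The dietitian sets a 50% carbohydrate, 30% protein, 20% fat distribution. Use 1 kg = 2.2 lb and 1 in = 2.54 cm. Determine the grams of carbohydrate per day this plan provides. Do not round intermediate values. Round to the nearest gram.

190 g/day

Convert to metric: weight = 94 ÷ 2.2 = 42.7273 kg; height = (4×12 + 11) × 2.54 = 59 × 2.54 = 149.86 cm.
LBM = 42.7273 × (1 − 0.34) = 28.2 kg. Katch-McArdle: BMR = 370 + 21.6 × 28.2 = 979.12 kcal/day.
TEE = 979.12 × 1.55 = 1517.636 kcal/day.
Carbohydrate energy = 50% × 1517.636 = 758.818 kcal.
Carbohydrate = 758.818 ÷ 4 kcal/g = 189.7045 g.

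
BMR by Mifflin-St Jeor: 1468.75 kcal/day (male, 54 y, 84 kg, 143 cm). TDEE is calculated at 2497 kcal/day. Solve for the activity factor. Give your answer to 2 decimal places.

Activity factor = TEE ÷ BMR = 2497 ÷ 1468.75 = 1.7.

1.70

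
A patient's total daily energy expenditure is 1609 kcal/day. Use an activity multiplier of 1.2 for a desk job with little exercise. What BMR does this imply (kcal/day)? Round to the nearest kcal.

1341 kcal/day

BMR = TEE ÷ activity factor = 1609 ÷ 1.2 = 1340.8333 kcal/day.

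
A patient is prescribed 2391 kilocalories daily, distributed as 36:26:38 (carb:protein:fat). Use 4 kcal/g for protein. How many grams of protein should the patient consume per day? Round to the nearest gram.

Protein energy = 26% × 2391 = 621.66 kcal.
At 4 kcal/g: 621.66 ÷ 4 = 155.415 g.

155 g/day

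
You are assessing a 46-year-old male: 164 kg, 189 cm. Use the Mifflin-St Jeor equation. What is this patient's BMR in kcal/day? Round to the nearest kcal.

2596 kcal/day

Mifflin-St Jeor (male): BMR = 10(164) + 6.25(189) − 5(46) + 5 = 1640 + 1181.25 − 230 + 5 = 2596.25 kcal/day.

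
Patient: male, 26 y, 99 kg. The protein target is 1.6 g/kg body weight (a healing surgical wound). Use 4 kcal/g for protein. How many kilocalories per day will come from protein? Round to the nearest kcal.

Protein = 1.6 g/kg × 99 kg = 158.4 g/day.
Protein energy = 158.4 g × 4 kcal/g = 633.6 kcal/day.

634 kcal/day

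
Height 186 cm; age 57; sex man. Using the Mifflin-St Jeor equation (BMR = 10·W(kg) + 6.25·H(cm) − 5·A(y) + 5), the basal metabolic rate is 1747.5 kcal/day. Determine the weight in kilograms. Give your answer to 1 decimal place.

86.5 kg

1747.5 = 10·W + 6.25(186) − 5(57) + 5
10·W = 1747.5 − 882.5 = 865, so W = 86.5 kg.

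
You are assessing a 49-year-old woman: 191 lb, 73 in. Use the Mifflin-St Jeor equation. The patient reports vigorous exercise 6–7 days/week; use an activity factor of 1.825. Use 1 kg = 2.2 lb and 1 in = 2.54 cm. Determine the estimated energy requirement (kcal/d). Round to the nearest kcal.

Convert to metric: weight = 191 ÷ 2.2 = 86.8182 kg; height = 73 × 2.54 = 185.42 cm.
Mifflin-St Jeor (female): BMR = 10(86.8182) + 6.25(185.42) − 5(49) − 161 = 868.1818 + 1158.875 − 245 − 161 = 1621.0568 kcal/day.
TEE = BMR × activity factor = 1621.0568 × 1.825 = 2958.4287 kcal/day.

2958 kcal/d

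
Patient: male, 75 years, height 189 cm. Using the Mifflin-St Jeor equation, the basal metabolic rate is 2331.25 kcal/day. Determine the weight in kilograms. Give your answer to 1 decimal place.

152.0 kg

2331.25 = 10·W + 6.25(189) − 5(75) + 5
10·W = 2331.25 − 811.25 = 1520, so W = 152 kg.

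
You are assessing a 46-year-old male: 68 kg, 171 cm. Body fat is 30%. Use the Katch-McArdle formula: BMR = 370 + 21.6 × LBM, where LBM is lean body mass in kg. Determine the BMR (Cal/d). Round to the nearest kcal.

1398 Cal/d

LBM = 68 × (1 − 0.3) = 47.6 kg. Katch-McArdle: BMR = 370 + 21.6 × 47.6 = 1398.16 kcal/day.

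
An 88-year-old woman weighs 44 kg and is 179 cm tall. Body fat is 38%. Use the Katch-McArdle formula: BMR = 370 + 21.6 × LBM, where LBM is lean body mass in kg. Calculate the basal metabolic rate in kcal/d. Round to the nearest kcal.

959 kcal/d

LBM = 44 × (1 − 0.38) = 27.28 kg. Katch-McArdle: BMR = 370 + 21.6 × 27.28 = 959.248 kcal/day.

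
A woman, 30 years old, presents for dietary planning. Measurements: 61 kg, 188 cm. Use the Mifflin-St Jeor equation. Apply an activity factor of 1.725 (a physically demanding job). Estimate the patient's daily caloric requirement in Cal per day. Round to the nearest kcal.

Mifflin-St Jeor (female): BMR = 10(61) + 6.25(188) − 5(30) − 161 = 610 + 1175 − 150 − 161 = 1474 kcal/day.
TEE = BMR × activity factor = 1474 × 1.725 = 2542.65 kcal/day.

2543 Cal per day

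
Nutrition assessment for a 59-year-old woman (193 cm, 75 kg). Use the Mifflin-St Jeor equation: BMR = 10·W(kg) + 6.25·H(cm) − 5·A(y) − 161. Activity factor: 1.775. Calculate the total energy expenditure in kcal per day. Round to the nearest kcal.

2663 kcal per day

Mifflin-St Jeor (female): BMR = 10(75) + 6.25(193) − 5(59) − 161 = 750 + 1206.25 − 295 − 161 = 1500.25 kcal/day.
TEE = BMR × activity factor = 1500.25 × 1.775 = 2662.9438 kcal/day.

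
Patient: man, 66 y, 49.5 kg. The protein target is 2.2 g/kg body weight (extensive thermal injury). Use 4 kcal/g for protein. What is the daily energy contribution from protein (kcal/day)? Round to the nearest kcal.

436 kcal/day

Protein = 2.2 g/kg × 49.5 kg = 108.9 g/day.
Protein energy = 108.9 g × 4 kcal/g = 435.6 kcal/day.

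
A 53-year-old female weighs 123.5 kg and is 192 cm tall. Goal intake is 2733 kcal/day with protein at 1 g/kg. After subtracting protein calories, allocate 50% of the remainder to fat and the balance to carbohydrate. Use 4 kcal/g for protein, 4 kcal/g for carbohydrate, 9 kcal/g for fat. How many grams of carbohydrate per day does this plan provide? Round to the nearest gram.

Protein = 1 × 123.5 = 123.5 g → 123.5 × 4 = 494 kcal.
Non-protein calories = 2733 − 494 = 2239 kcal.
Fat: 50% × 2239 = 1119.5 kcal; carbohydrate: 1119.5 kcal.
Carbohydrate: 1119.5 kcal ÷ 4 kcal/g = 279.875 g.

280 g/day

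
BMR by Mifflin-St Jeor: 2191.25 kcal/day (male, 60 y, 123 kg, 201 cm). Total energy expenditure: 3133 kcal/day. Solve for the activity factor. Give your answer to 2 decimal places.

1.43

Activity factor = TEE ÷ BMR = 3133 ÷ 2191.25 = 1.43.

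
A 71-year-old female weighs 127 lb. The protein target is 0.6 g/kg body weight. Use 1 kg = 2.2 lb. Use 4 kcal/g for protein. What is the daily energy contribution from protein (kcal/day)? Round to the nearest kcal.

Weight in kg = 127 ÷ 2.2 = 57.7273 kg.
Protein = 0.6 g/kg × 57.7273 kg = 34.6364 g/day.
Protein energy = 34.6364 g × 4 kcal/g = 138.5455 kcal/day.

139 kcal/day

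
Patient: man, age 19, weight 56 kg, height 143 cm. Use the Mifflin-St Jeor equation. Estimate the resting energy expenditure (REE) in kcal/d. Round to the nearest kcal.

1364 kcal/d

Mifflin-St Jeor (male): BMR = 10(56) + 6.25(143) − 5(19) + 5 = 560 + 893.75 − 95 + 5 = 1363.75 kcal/day.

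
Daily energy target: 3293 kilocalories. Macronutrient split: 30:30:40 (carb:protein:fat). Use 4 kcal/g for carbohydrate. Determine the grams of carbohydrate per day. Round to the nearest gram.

247 g/day

Carbohydrate energy = 30% × 3293 = 987.9 kcal.
At 4 kcal/g: 987.9 ÷ 4 = 246.975 g.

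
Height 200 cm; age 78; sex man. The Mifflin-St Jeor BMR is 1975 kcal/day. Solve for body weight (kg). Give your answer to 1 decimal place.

111.0 kg

1975 = 10·W + 6.25(200) − 5(78) + 5
10·W = 1975 − 865 = 1110, so W = 111 kg.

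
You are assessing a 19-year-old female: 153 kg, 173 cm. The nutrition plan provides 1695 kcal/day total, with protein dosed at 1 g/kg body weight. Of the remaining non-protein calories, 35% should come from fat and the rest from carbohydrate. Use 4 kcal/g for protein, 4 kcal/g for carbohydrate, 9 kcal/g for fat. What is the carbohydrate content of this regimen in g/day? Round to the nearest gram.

Protein = 1 × 153 = 153 g → 153 × 4 = 612 kcal.
Non-protein calories = 1695 − 612 = 1083 kcal.
Fat: 35% × 1083 = 379.05 kcal; carbohydrate: 703.95 kcal.
Carbohydrate: 703.95 kcal ÷ 4 kcal/g = 175.9875 g.

176 g/day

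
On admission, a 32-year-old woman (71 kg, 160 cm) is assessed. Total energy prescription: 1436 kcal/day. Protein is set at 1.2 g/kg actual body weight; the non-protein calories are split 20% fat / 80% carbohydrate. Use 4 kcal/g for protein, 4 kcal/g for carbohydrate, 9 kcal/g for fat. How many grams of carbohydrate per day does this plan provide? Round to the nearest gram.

219 g/day

Protein = 1.2 × 71 = 85.2 g → 85.2 × 4 = 340.8 kcal.
Non-protein calories = 1436 − 340.8 = 1095.2 kcal.
Fat: 20% × 1095.2 = 219.04 kcal; carbohydrate: 876.16 kcal.
Carbohydrate: 876.16 kcal ÷ 4 kcal/g = 219.04 g.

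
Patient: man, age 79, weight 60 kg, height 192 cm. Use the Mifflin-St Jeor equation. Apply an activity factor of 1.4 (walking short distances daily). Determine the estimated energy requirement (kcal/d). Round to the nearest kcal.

1974 kcal/d

Mifflin-St Jeor (male): BMR = 10(60) + 6.25(192) − 5(79) + 5 = 600 + 1200 − 395 + 5 = 1410 kcal/day.
TEE = BMR × activity factor = 1410 × 1.4 = 1974 kcal/day.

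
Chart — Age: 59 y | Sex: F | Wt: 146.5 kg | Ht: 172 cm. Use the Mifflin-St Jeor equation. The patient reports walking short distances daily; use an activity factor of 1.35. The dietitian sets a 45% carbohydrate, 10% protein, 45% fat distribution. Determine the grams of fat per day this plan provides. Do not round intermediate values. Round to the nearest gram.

Mifflin-St Jeor (female): BMR = 10(146.5) + 6.25(172) − 5(59) − 161 = 1465 + 1075 − 295 − 161 = 2084 kcal/day.
TEE = 2084 × 1.35 = 2813.4 kcal/day.
Fat energy = 45% × 2813.4 = 1266.03 kcal.
Fat = 1266.03 ÷ 9 kcal/g = 140.67 g.

141 g/day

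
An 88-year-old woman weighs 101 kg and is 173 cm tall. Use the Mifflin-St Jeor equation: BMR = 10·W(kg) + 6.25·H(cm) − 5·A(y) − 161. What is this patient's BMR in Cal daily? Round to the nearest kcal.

1490 Cal daily

Mifflin-St Jeor (female): BMR = 10(101) + 6.25(173) − 5(88) − 161 = 1010 + 1081.25 − 440 − 161 = 1490.25 kcal/day.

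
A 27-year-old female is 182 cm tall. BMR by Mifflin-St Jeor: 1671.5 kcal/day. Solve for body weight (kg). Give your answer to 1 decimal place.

83.0 kg

1671.5 = 10·W + 6.25(182) − 5(27) − 161
10·W = 1671.5 − 841.5 = 830, so W = 83 kg.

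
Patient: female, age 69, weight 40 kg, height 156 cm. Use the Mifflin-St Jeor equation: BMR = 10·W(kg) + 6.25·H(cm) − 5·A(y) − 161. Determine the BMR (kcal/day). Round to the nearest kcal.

Mifflin-St Jeor (female): BMR = 10(40) + 6.25(156) − 5(69) − 161 = 400 + 975 − 345 − 161 = 869 kcal/day.

869 kcal/day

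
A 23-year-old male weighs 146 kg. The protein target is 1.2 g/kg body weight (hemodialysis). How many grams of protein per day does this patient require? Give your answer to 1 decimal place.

Protein = 1.2 g/kg × 146 kg = 175.2 g/day.

175.2 g/day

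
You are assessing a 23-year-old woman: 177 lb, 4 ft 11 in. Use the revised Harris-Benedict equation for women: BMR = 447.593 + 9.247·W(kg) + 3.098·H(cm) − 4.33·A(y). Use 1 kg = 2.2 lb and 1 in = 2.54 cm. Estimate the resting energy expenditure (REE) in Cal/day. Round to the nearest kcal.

Convert to metric: weight = 177 ÷ 2.2 = 80.4545 kg; height = (4×12 + 11) × 2.54 = 59 × 2.54 = 149.86 cm.
Harris-Benedict: BMR = 447.593 + 9.247(80.4545) + 3.098(149.86) − 4.33(23) = 1556.2325 kcal/day.

1556 Cal/day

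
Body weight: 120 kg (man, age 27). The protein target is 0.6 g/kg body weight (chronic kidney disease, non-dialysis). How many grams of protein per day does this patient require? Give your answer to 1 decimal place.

72.0 g/day

Protein = 0.6 g/kg × 120 kg = 72 g/day.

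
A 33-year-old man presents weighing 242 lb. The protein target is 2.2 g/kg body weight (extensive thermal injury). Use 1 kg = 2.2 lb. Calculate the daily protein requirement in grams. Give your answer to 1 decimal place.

242.0 g/day

Weight in kg = 242 ÷ 2.2 = 110 kg.
Protein = 2.2 g/kg × 110 kg = 242 g/day.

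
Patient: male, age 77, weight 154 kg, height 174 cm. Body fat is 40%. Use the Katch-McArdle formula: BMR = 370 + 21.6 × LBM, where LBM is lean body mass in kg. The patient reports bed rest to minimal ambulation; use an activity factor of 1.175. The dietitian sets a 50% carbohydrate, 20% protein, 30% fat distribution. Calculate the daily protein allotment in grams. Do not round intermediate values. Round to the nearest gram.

LBM = 154 × (1 − 0.4) = 92.4 kg. Katch-McArdle: BMR = 370 + 21.6 × 92.4 = 2365.84 kcal/day.
TEE = 2365.84 × 1.175 = 2779.862 kcal/day.
Protein energy = 20% × 2779.862 = 555.9724 kcal.
Protein = 555.9724 ÷ 4 kcal/g = 138.9931 g.

139 g/day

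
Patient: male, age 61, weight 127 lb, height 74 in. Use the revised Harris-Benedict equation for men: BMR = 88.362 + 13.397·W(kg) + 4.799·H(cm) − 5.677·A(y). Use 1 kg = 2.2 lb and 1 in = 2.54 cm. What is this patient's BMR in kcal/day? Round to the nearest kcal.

Convert to metric: weight = 127 ÷ 2.2 = 57.7273 kg; height = 74 × 2.54 = 187.96 cm.
Harris-Benedict: BMR = 88.362 + 13.397(57.7273) + 4.799(187.96) − 5.677(61) = 1417.4573 kcal/day.

1417 kcal/day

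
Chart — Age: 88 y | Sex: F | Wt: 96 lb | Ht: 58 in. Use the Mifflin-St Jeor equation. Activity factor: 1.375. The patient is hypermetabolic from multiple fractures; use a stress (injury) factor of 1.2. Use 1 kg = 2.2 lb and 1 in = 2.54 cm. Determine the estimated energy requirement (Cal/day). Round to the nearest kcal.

Convert to metric: weight = 96 ÷ 2.2 = 43.6364 kg; height = 58 × 2.54 = 147.32 cm.
Mifflin-St Jeor (female): BMR = 10(43.6364) + 6.25(147.32) − 5(88) − 161 = 436.3636 + 920.75 − 440 − 161 = 756.1136 kcal/day.
TEE = BMR × activity factor = 756.1136 × 1.375 = 1039.6563 kcal/day.
Apply stress factor: 1039.6563 × 1.2 = 1247.5875 kcal/day.

1248 Cal/day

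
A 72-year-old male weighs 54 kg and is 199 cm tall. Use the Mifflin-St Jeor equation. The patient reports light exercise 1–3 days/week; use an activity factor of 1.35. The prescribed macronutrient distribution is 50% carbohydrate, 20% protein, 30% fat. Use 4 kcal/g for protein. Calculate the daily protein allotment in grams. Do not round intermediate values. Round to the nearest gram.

96 g/day

Mifflin-St Jeor (male): BMR = 10(54) + 6.25(199) − 5(72) + 5 = 540 + 1243.75 − 360 + 5 = 1428.75 kcal/day.
TEE = 1428.75 × 1.35 = 1928.8125 kcal/day.
Protein energy = 20% × 1928.8125 = 385.7625 kcal.
Protein = 385.7625 ÷ 4 kcal/g = 96.4406 g.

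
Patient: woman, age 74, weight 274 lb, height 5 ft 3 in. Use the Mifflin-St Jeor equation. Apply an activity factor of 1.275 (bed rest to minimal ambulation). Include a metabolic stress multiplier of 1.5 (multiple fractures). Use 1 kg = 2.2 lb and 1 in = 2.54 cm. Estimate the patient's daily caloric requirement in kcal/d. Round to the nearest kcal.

3279 kcal/d

Convert to metric: weight = 274 ÷ 2.2 = 124.5455 kg; height = (5×12 + 3) × 2.54 = 63 × 2.54 = 160.02 cm.
Mifflin-St Jeor (female): BMR = 10(124.5455) + 6.25(160.02) − 5(74) − 161 = 1245.4545 + 1000.125 − 370 − 161 = 1714.5795 kcal/day.
TEE = BMR × activity factor = 1714.5795 × 1.275 = 2186.0889 kcal/day.
Apply stress factor: 2186.0889 × 1.5 = 3279.1334 kcal/day.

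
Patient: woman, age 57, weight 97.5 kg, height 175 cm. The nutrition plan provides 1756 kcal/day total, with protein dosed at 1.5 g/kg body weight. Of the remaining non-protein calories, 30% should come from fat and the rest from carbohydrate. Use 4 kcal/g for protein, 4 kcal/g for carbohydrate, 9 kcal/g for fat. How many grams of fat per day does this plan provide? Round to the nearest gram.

Protein = 1.5 × 97.5 = 146.25 g → 146.25 × 4 = 585 kcal.
Non-protein calories = 1756 − 585 = 1171 kcal.
Fat: 30% × 1171 = 351.3 kcal; carbohydrate: 819.7 kcal.
Fat: 351.3 kcal ÷ 9 kcal/g = 39.0333 g.

39 g/day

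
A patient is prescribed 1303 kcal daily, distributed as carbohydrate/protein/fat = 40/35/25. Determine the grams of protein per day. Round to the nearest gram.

114 g/day

Protein energy = 35% × 1303 = 456.05 kcal.
At 4 kcal/g: 456.05 ÷ 4 = 114.0125 g.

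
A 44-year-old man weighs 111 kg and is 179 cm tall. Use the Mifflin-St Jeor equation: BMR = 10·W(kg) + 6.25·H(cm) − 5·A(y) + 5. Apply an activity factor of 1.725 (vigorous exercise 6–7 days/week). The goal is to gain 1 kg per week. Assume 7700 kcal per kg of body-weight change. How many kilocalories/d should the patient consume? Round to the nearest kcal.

Mifflin-St Jeor (male): BMR = 10(111) + 6.25(179) − 5(44) + 5 = 1110 + 1118.75 − 220 + 5 = 2013.75 kcal/day.
TEE = 2013.75 × 1.725 = 3473.7188 kcal/day.
Required daily surplus = 1 × 7700 ÷ 7 = 1100 kcal/day.
Target intake = 3473.7188 + 1100 = 4573.7188 kcal/day.

4574 kilocalories/d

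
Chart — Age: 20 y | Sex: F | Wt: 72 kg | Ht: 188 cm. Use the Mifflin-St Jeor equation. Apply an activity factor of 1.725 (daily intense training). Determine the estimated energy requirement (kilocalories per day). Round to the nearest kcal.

Mifflin-St Jeor (female): BMR = 10(72) + 6.25(188) − 5(20) − 161 = 720 + 1175 − 100 − 161 = 1634 kcal/day.
TEE = BMR × activity factor = 1634 × 1.725 = 2818.65 kcal/day.

2819 kilocalories per day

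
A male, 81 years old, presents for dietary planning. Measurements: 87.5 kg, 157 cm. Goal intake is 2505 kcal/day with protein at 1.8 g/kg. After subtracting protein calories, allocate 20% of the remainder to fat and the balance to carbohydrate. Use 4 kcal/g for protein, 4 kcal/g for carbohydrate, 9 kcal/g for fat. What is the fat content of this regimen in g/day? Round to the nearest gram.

42 g/day

Protein = 1.8 × 87.5 = 157.5 g → 157.5 × 4 = 630 kcal.
Non-protein calories = 2505 − 630 = 1875 kcal.
Fat: 20% × 1875 = 375 kcal; carbohydrate: 1500 kcal.
Fat: 375 kcal ÷ 9 kcal/g = 41.6667 g.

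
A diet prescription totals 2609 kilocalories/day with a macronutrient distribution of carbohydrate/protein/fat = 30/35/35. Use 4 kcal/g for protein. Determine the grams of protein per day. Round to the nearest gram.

228 g/day

Protein energy = 35% × 2609 = 913.15 kcal.
At 4 kcal/g: 913.15 ÷ 4 = 228.2875 g.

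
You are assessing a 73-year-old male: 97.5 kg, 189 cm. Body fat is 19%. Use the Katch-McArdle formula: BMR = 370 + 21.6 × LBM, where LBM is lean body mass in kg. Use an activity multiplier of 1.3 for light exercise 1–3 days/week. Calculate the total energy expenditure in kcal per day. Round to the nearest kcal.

2699 kcal per day

LBM = 97.5 × (1 − 0.19) = 78.975 kg. Katch-McArdle: BMR = 370 + 21.6 × 78.975 = 2075.86 kcal/day.
TEE = BMR × activity factor = 2075.86 × 1.3 = 2698.618 kcal/day.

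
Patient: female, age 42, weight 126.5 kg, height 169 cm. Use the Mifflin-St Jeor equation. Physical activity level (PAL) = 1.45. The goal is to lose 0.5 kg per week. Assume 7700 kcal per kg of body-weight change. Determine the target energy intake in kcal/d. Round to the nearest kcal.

Mifflin-St Jeor (female): BMR = 10(126.5) + 6.25(169) − 5(42) − 161 = 1265 + 1056.25 − 210 − 161 = 1950.25 kcal/day.
TEE = 1950.25 × 1.45 = 2827.8625 kcal/day.
Required daily deficit = 0.5 × 7700 ÷ 7 = 550 kcal/day.
Target intake = 2827.8625 − 550 = 2277.8625 kcal/day.

2278 kcal/d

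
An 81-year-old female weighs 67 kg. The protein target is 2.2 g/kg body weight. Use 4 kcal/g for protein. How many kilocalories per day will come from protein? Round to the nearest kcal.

590 kcal/day

Protein = 2.2 g/kg × 67 kg = 147.4 g/day.
Protein energy = 147.4 g × 4 kcal/g = 589.6 kcal/day.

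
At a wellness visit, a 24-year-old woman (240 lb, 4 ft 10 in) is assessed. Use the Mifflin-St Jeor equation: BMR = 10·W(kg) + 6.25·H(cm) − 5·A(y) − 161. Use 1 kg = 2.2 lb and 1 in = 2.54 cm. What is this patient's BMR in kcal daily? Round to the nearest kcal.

1731 kcal daily

Convert to metric: weight = 240 ÷ 2.2 = 109.0909 kg; height = (4×12 + 10) × 2.54 = 58 × 2.54 = 147.32 cm.
Mifflin-St Jeor (female): BMR = 10(109.0909) + 6.25(147.32) − 5(24) − 161 = 1090.9091 + 920.75 − 120 − 161 = 1730.6591 kcal/day.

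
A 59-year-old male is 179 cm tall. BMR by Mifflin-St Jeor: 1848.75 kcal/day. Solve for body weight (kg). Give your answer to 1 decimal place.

1848.75 = 10·W + 6.25(179) − 5(59) + 5
10·W = 1848.75 − 828.75 = 1020, so W = 102 kg.

102.0 kg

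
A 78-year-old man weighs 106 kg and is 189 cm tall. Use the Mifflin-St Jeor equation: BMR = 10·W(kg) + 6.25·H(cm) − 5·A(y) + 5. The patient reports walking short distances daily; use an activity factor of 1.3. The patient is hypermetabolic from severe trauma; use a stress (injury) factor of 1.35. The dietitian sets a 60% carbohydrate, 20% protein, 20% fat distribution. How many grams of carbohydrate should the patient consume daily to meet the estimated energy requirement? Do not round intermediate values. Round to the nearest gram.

Mifflin-St Jeor (male): BMR = 10(106) + 6.25(189) − 5(78) + 5 = 1060 + 1181.25 − 390 + 5 = 1856.25 kcal/day.
TEE = 1856.25 × 1.3 = 2413.125 kcal/day.
With stress factor 1.35: 2413.125 × 1.35 = 3257.7188 kcal/day.
Carbohydrate energy = 60% × 3257.7188 = 1954.6313 kcal.
Carbohydrate = 1954.6313 ÷ 4 kcal/g = 488.6578 g.

489 g/day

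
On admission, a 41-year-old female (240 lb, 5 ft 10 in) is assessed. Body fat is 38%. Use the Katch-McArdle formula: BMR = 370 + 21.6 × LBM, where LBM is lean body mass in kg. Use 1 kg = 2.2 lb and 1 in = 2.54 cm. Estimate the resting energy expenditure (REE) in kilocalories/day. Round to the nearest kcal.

1831 kilocalories/day

Convert to metric: weight = 240 ÷ 2.2 = 109.0909 kg; height = (5×12 + 10) × 2.54 = 70 × 2.54 = 177.8 cm.
LBM = 109.0909 × (1 − 0.38) = 67.6364 kg. Katch-McArdle: BMR = 370 + 21.6 × 67.6364 = 1830.9455 kcal/day.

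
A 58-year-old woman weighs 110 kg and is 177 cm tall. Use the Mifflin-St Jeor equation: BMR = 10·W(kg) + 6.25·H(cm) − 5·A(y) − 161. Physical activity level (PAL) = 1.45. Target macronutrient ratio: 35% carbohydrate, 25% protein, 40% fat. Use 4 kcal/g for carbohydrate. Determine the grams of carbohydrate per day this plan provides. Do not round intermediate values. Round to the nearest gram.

223 g/day

Mifflin-St Jeor (female): BMR = 10(110) + 6.25(177) − 5(58) − 161 = 1100 + 1106.25 − 290 − 161 = 1755.25 kcal/day.
TEE = 1755.25 × 1.45 = 2545.1125 kcal/day.
Carbohydrate energy = 35% × 2545.1125 = 890.7894 kcal.
Carbohydrate = 890.7894 ÷ 4 kcal/g = 222.6973 g.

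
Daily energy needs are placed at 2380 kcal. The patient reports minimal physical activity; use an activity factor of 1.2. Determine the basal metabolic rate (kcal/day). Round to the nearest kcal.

1983 kcal/day

BMR = TEE ÷ activity factor = 2380 ÷ 1.2 = 1983.3333 kcal/day.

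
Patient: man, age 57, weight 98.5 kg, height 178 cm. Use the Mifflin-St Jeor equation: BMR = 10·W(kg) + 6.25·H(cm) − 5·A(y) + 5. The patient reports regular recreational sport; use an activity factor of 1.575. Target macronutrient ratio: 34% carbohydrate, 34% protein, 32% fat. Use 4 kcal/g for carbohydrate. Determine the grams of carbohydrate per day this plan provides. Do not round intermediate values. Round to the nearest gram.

Mifflin-St Jeor (male): BMR = 10(98.5) + 6.25(178) − 5(57) + 5 = 985 + 1112.5 − 285 + 5 = 1817.5 kcal/day.
TEE = 1817.5 × 1.575 = 2862.5625 kcal/day.
Carbohydrate energy = 34% × 2862.5625 = 973.2713 kcal.
Carbohydrate = 973.2713 ÷ 4 kcal/g = 243.3178 g.

243 g/day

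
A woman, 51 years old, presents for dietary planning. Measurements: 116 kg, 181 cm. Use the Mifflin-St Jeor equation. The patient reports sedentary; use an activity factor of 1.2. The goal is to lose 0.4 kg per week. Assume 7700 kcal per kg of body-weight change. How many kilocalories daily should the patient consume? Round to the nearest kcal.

Mifflin-St Jeor (female): BMR = 10(116) + 6.25(181) − 5(51) − 161 = 1160 + 1131.25 − 255 − 161 = 1875.25 kcal/day.
TEE = 1875.25 × 1.2 = 2250.3 kcal/day.
Required daily deficit = 0.4 × 7700 ÷ 7 = 440 kcal/day.
Target intake = 2250.3 − 440 = 1810.3 kcal/day.

1810 kilocalories daily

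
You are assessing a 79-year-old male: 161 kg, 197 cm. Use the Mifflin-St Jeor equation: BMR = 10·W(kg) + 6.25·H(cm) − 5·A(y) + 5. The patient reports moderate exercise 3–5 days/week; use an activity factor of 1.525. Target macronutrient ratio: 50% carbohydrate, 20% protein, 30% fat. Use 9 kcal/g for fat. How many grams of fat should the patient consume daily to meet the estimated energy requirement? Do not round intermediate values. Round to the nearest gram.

125 g/day

Mifflin-St Jeor (male): BMR = 10(161) + 6.25(197) − 5(79) + 5 = 1610 + 1231.25 − 395 + 5 = 2451.25 kcal/day.
TEE = 2451.25 × 1.525 = 3738.1563 kcal/day.
Fat energy = 30% × 3738.1563 = 1121.4469 kcal.
Fat = 1121.4469 ÷ 9 kcal/g = 124.6052 g.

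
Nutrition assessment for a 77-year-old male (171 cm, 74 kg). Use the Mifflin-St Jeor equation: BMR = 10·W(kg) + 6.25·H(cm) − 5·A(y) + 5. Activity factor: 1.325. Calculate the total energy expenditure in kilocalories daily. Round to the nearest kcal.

1893 kilocalories daily

Mifflin-St Jeor (male): BMR = 10(74) + 6.25(171) − 5(77) + 5 = 740 + 1068.75 − 385 + 5 = 1428.75 kcal/day.
TEE = BMR × activity factor = 1428.75 × 1.325 = 1893.0938 kcal/day.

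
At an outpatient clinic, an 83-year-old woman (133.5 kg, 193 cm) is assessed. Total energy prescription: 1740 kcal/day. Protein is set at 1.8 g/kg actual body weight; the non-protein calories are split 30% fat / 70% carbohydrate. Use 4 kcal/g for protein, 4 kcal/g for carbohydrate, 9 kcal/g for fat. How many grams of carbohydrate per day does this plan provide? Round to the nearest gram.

Protein = 1.8 × 133.5 = 240.3 g → 240.3 × 4 = 961.2 kcal.
Non-protein calories = 1740 − 961.2 = 778.8 kcal.
Fat: 30% × 778.8 = 233.64 kcal; carbohydrate: 545.16 kcal.
Carbohydrate: 545.16 kcal ÷ 4 kcal/g = 136.29 g.

136 g/day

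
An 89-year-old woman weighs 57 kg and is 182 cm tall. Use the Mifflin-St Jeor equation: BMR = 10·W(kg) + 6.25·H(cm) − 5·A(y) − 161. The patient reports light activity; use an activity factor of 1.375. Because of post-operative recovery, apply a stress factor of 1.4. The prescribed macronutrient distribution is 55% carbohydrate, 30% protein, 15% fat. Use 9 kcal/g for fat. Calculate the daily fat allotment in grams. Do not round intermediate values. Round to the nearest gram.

35 g/day

Mifflin-St Jeor (female): BMR = 10(57) + 6.25(182) − 5(89) − 161 = 570 + 1137.5 − 445 − 161 = 1101.5 kcal/day.
TEE = 1101.5 × 1.375 = 1514.5625 kcal/day.
With stress factor 1.4: 1514.5625 × 1.4 = 2120.3875 kcal/day.
Fat energy = 15% × 2120.3875 = 318.0581 kcal.
Fat = 318.0581 ÷ 9 kcal/g = 35.3398 g.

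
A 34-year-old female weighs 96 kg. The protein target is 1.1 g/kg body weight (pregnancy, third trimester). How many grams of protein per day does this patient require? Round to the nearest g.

106 g/day

Protein = 1.1 g/kg × 96 kg = 105.6 g/day.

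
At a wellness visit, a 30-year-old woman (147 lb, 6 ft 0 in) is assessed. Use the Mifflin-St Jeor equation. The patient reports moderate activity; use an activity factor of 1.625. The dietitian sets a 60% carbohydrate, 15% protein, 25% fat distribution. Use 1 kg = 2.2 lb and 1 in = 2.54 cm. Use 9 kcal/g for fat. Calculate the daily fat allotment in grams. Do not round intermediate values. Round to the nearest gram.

Convert to metric: weight = 147 ÷ 2.2 = 66.8182 kg; height = (6×12 + 0) × 2.54 = 72 × 2.54 = 182.88 cm.
Mifflin-St Jeor (female): BMR = 10(66.8182) + 6.25(182.88) − 5(30) − 161 = 668.1818 + 1143 − 150 − 161 = 1500.1818 kcal/day.
TEE = 1500.1818 × 1.625 = 2437.7955 kcal/day.
Fat energy = 25% × 2437.7955 = 609.4489 kcal.
Fat = 609.4489 ÷ 9 kcal/g = 67.7165 g.

68 g/day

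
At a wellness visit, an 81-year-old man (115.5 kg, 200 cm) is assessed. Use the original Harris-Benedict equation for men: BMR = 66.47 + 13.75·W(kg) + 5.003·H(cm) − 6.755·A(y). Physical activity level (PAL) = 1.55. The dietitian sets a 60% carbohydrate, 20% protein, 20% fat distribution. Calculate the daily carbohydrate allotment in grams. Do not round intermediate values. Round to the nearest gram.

490 g/day

Harris-Benedict: BMR = 66.47 + 13.75(115.5) + 5.003(200) − 6.755(81) = 2108.04 kcal/day.
TEE = 2108.04 × 1.55 = 3267.462 kcal/day.
Carbohydrate energy = 60% × 3267.462 = 1960.4772 kcal.
Carbohydrate = 1960.4772 ÷ 4 kcal/g = 490.1193 g.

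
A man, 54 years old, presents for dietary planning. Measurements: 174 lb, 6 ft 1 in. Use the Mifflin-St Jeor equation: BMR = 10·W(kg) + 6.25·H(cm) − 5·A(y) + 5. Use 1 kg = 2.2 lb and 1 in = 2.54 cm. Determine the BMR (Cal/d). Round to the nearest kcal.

Convert to metric: weight = 174 ÷ 2.2 = 79.0909 kg; height = (6×12 + 1) × 2.54 = 73 × 2.54 = 185.42 cm.
Mifflin-St Jeor (male): BMR = 10(79.0909) + 6.25(185.42) − 5(54) + 5 = 790.9091 + 1158.875 − 270 + 5 = 1684.7841 kcal/day.

1685 Cal/d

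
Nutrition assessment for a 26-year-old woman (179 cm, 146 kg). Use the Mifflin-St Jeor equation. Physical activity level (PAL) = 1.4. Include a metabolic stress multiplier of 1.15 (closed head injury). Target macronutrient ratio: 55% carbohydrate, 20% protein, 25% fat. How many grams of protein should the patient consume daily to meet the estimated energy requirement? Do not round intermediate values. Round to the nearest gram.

184 g/day

Mifflin-St Jeor (female): BMR = 10(146) + 6.25(179) − 5(26) − 161 = 1460 + 1118.75 − 130 − 161 = 2287.75 kcal/day.
TEE = 2287.75 × 1.4 = 3202.85 kcal/day.
With stress factor 1.15: 3202.85 × 1.15 = 3683.2775 kcal/day.
Protein energy = 20% × 3683.2775 = 736.6555 kcal.
Protein = 736.6555 ÷ 4 kcal/g = 184.1639 g.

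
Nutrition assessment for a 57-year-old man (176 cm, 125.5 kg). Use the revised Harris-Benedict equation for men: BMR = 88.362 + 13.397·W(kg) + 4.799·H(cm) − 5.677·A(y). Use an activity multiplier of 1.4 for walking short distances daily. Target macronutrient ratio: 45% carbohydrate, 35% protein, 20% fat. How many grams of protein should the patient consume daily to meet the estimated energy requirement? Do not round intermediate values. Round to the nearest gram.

Harris-Benedict: BMR = 88.362 + 13.397(125.5) + 4.799(176) − 5.677(57) = 2290.7205 kcal/day.
TEE = 2290.7205 × 1.4 = 3207.0087 kcal/day.
Protein energy = 35% × 3207.0087 = 1122.453 kcal.
Protein = 1122.453 ÷ 4 kcal/g = 280.6133 g.

281 g/day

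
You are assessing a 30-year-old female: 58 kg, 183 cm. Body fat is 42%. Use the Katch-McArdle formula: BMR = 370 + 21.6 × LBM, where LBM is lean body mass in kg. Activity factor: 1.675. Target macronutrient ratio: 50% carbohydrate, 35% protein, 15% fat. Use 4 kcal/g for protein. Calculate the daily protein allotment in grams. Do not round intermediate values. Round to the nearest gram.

161 g/day

LBM = 58 × (1 − 0.42) = 33.64 kg. Katch-McArdle: BMR = 370 + 21.6 × 33.64 = 1096.624 kcal/day.
TEE = 1096.624 × 1.675 = 1836.8452 kcal/day.
Protein energy = 35% × 1836.8452 = 642.8958 kcal.
Protein = 642.8958 ÷ 4 kcal/g = 160.724 g.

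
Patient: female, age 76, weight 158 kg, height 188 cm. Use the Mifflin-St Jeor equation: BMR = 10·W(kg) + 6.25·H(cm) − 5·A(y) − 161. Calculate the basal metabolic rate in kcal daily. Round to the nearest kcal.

2214 kcal daily

Mifflin-St Jeor (female): BMR = 10(158) + 6.25(188) − 5(76) − 161 = 1580 + 1175 − 380 − 161 = 2214 kcal/day.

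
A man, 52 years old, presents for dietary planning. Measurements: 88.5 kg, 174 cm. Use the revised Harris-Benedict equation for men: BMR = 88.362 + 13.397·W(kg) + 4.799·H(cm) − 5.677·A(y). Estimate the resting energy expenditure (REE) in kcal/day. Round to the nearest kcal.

1814 kcal/day

Harris-Benedict: BMR = 88.362 + 13.397(88.5) + 4.799(174) − 5.677(52) = 1813.8185 kcal/day.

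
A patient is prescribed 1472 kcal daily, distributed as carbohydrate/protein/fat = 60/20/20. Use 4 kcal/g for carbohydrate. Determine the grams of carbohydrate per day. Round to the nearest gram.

Carbohydrate energy = 60% × 1472 = 883.2 kcal.
At 4 kcal/g: 883.2 ÷ 4 = 220.8 g.

221 g/day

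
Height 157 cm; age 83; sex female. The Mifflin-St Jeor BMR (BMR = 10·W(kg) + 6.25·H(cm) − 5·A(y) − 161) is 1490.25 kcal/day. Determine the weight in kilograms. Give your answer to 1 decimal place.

108.5 kg

1490.25 = 10·W + 6.25(157) − 5(83) − 161
10·W = 1490.25 − 405.25 = 1085, so W = 108.5 kg.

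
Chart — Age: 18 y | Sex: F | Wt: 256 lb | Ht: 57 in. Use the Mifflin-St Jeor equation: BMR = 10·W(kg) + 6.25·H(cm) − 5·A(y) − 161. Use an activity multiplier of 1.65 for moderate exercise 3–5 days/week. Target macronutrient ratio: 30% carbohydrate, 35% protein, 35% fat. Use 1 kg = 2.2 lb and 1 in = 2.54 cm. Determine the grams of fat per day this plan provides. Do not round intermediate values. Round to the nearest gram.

117 g/day

Convert to metric: weight = 256 ÷ 2.2 = 116.3636 kg; height = 57 × 2.54 = 144.78 cm.
Mifflin-St Jeor (female): BMR = 10(116.3636) + 6.25(144.78) − 5(18) − 161 = 1163.6364 + 904.875 − 90 − 161 = 1817.5114 kcal/day.
TEE = 1817.5114 × 1.65 = 2998.8938 kcal/day.
Fat energy = 35% × 2998.8938 = 1049.6128 kcal.
Fat = 1049.6128 ÷ 9 kcal/g = 116.6236 g.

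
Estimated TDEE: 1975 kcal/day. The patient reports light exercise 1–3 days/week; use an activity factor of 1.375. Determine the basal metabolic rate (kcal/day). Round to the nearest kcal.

1436 kcal/day

BMR = TEE ÷ activity factor = 1975 ÷ 1.375 = 1436.3636 kcal/day.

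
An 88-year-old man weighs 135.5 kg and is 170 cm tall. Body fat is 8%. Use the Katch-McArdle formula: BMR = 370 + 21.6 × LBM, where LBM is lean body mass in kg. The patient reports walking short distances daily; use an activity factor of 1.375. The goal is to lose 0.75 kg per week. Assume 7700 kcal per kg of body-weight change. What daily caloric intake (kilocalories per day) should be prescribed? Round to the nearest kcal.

LBM = 135.5 × (1 − 0.08) = 124.66 kg. Katch-McArdle: BMR = 370 + 21.6 × 124.66 = 3062.656 kcal/day.
TEE = 3062.656 × 1.375 = 4211.152 kcal/day.
Required daily deficit = 0.75 × 7700 ÷ 7 = 825 kcal/day.
Target intake = 4211.152 − 825 = 3386.152 kcal/day.

3386 kilocalories per day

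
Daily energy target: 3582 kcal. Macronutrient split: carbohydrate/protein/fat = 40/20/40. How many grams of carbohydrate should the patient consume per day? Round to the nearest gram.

Carbohydrate energy = 40% × 3582 = 1432.8 kcal.
At 4 kcal/g: 1432.8 ÷ 4 = 358.2 g.

358 g/day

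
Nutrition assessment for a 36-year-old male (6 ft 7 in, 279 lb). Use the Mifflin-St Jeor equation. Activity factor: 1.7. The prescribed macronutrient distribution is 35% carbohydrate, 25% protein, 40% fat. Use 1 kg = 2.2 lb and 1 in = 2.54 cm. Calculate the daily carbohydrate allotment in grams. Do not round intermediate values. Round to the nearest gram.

Convert to metric: weight = 279 ÷ 2.2 = 126.8182 kg; height = (6×12 + 7) × 2.54 = 79 × 2.54 = 200.66 cm.
Mifflin-St Jeor (male): BMR = 10(126.8182) + 6.25(200.66) − 5(36) + 5 = 1268.1818 + 1254.125 − 180 + 5 = 2347.3068 kcal/day.
TEE = 2347.3068 × 1.7 = 3990.4216 kcal/day.
Carbohydrate energy = 35% × 3990.4216 = 1396.6476 kcal.
Carbohydrate = 1396.6476 ÷ 4 kcal/g = 349.1619 g.

349 g/day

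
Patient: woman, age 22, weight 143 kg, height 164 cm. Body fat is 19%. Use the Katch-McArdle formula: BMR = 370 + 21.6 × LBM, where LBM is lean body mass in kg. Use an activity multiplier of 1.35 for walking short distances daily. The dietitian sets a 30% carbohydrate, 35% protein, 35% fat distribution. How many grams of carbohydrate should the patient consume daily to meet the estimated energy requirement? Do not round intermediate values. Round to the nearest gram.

291 g/day

LBM = 143 × (1 − 0.19) = 115.83 kg. Katch-McArdle: BMR = 370 + 21.6 × 115.83 = 2871.928 kcal/day.
TEE = 2871.928 × 1.35 = 3877.1028 kcal/day.
Carbohydrate energy = 30% × 3877.1028 = 1163.1308 kcal.
Carbohydrate = 1163.1308 ÷ 4 kcal/g = 290.7827 g.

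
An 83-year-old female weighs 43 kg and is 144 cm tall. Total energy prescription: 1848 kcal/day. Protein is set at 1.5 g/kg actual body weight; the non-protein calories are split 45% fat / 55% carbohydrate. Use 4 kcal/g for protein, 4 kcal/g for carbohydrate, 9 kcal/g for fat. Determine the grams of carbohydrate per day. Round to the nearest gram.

219 g/day

Protein = 1.5 × 43 = 64.5 g → 64.5 × 4 = 258 kcal.
Non-protein calories = 1848 − 258 = 1590 kcal.
Fat: 45% × 1590 = 715.5 kcal; carbohydrate: 874.5 kcal.
Carbohydrate: 874.5 kcal ÷ 4 kcal/g = 218.625 g.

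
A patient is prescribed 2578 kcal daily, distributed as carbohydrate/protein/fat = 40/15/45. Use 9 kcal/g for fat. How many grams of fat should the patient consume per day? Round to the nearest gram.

129 g/day

Fat energy = 45% × 2578 = 1160.1 kcal.
At 9 kcal/g: 1160.1 ÷ 9 = 128.9 g.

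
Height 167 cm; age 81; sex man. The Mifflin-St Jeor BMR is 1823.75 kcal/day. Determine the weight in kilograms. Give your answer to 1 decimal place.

1823.75 = 10·W + 6.25(167) − 5(81) + 5
10·W = 1823.75 − 643.75 = 1180, so W = 118 kg.

118.0 kg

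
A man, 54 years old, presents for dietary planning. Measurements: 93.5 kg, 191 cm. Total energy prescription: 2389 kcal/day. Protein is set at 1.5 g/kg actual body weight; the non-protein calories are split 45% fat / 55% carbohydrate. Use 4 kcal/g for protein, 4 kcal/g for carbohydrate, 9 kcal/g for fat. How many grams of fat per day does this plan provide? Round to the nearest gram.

Protein = 1.5 × 93.5 = 140.25 g → 140.25 × 4 = 561 kcal.
Non-protein calories = 2389 − 561 = 1828 kcal.
Fat: 45% × 1828 = 822.6 kcal; carbohydrate: 1005.4 kcal.
Fat: 822.6 kcal ÷ 9 kcal/g = 91.4 g.

91 g/day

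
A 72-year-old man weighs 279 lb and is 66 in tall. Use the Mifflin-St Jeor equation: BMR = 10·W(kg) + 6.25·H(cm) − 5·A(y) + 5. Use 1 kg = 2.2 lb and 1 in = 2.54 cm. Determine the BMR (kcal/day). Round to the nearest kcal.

1961 kcal/day

Convert to metric: weight = 279 ÷ 2.2 = 126.8182 kg; height = 66 × 2.54 = 167.64 cm.
Mifflin-St Jeor (male): BMR = 10(126.8182) + 6.25(167.64) − 5(72) + 5 = 1268.1818 + 1047.75 − 360 + 5 = 1960.9318 kcal/day.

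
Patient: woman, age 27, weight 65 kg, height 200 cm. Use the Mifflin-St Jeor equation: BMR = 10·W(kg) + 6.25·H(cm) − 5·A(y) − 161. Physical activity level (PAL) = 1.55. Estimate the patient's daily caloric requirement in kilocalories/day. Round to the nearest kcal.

2486 kilocalories/day

Mifflin-St Jeor (female): BMR = 10(65) + 6.25(200) − 5(27) − 161 = 650 + 1250 − 135 − 161 = 1604 kcal/day.
TEE = BMR × activity factor = 1604 × 1.55 = 2486.2 kcal/day.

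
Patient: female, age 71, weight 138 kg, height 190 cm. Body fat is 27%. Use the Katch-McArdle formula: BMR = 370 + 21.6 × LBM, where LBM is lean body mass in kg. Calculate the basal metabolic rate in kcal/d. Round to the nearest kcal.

2546 kcal/d

LBM = 138 × (1 − 0.27) = 100.74 kg. Katch-McArdle: BMR = 370 + 21.6 × 100.74 = 2545.984 kcal/day.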